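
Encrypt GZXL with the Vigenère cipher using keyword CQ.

IPZB

Repeat the key across the message: CQCQ
G(6)+C(2): 8 → I
Z(25)+Q(16): 41≡15 → P
X(23)+C(2): 25 → Z
L(11)+Q(16): 27≡1 → B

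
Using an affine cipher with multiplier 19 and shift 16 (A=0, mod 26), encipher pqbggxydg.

p(15): 19·15+16=301≡15 → p
q(16): 19·16+16=320≡8 → i
b(1): 19·1+16=35≡9 → j
g(6): 19·6+16=130≡0 → a
g(6): 19·6+16=130≡0 → a
x(23): 19·23+16=453≡11 → l
y(24): 19·24+16=472≡4 → e
d(3): 19·3+16=73≡21 → v
g(6): 19·6+16=130≡0 → a

pijaaleva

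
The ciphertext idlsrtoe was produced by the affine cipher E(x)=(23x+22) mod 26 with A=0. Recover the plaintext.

The inverse of 23 mod 26 is 17, since 23·17=391≡1. Apply D(y)=17·(y−22) mod 26:
i(8): 17·(8−22)=-238≡22 → w
d(3): 17·(3−22)=-323≡15 → p
l(11): 17·(11−22)=-187≡21 → v
s(18): 17·(18−22)=-68≡10 → k
r(17): 17·(17−22)=-85≡19 → t
t(19): 17·(19−22)=-51≡1 → b
o(14): 17·(14−22)=-136≡20 → u
e(4): 17·(4−22)=-306≡6 → g

wpvktbug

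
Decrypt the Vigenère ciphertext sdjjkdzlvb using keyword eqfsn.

Repeat the key across the ciphertext: eqfsneqfsn
s(18)−e(4): 14 → o
d(3)−q(16): -13≡13 → n
j(9)−f(5): 4 → e
j(9)−s(18): -9≡17 → r
k(10)−n(13): -3≡23 → x
d(3)−e(4): -1≡25 → z
z(25)−q(16): 9 → j
l(11)−f(5): 6 → g
v(21)−s(18): 3 → d
b(1)−n(13): -12≡14 → o

onerxzjgdo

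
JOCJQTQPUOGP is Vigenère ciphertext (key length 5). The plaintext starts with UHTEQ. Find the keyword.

PHJFA

Subtract each crib letter from the matching ciphertext letter (mod 26):
J(9)−U(20)=-11≡15 → P
O(14)−H(7)=7 → H
C(2)−T(19)=-17≡9 → J
J(9)−E(4)=5 → F
Q(16)−Q(16)=0 → A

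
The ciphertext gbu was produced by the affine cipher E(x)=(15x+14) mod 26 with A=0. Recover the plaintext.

The inverse of 15 mod 26 is 7, since 15·7=105≡1. Apply D(y)=7·(y−14) mod 26:
g(6): 7·(6−14)=-56≡22 → w
b(1): 7·(1−14)=-91≡13 → n
u(20): 7·(20−14)=42≡16 → q

wnq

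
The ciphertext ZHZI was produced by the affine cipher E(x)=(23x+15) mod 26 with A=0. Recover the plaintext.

The inverse of 23 mod 26 is 17, since 23·17=391≡1. Apply D(y)=17·(y−15) mod 26:
Z(25): 17·(25−15)=170≡14 → O
H(7): 17·(7−15)=-136≡20 → U
Z(25): 17·(25−15)=170≡14 → O
I(8): 17·(8−15)=-119≡11 → L

OUOL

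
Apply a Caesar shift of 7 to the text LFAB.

SMHI

L(11): 11+7=18 → S
F(5): 5+7=12 → M
A(0): 0+7=7 → H
B(1): 1+7=8 → I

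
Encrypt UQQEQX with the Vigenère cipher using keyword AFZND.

UVPRTX

Repeat the key across the message: AFZNDA
U(20)+A(0): 20 → U
Q(16)+F(5): 21 → V
Q(16)+Z(25): 41≡15 → P
E(4)+N(13): 17 → R
Q(16)+D(3): 19 → T
X(23)+A(0): 23 → X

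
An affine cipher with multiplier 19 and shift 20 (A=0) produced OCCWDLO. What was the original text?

MKKWVFM

The inverse of 19 mod 26 is 11, since 19·11=209≡1. Apply D(y)=11·(y−20) mod 26:
O(14): 11·(14−20)=-66≡12 → M
C(2): 11·(2−20)=-198≡10 → K
C(2): 11·(2−20)=-198≡10 → K
W(22): 11·(22−20)=22 → W
D(3): 11·(3−20)=-187≡21 → V
L(11): 11·(11−20)=-99≡5 → F
O(14): 11·(14−20)=-66≡12 → M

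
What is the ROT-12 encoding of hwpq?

h(7): 7+12=19 → t
w(22): 22+12=34≡8 → i
p(15): 15+12=27≡1 → b
q(16): 16+12=28≡2 → c

tibc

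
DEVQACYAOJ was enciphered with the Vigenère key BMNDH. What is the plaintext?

CSINTBMNLC

Repeat the key across the ciphertext: BMNDHBMNDH
D(3)−B(1): 2 → C
E(4)−M(12): -8≡18 → S
V(21)−N(13): 8 → I
Q(16)−D(3): 13 → N
A(0)−H(7): -7≡19 → T
C(2)−B(1): 1 → B
Y(24)−M(12): 12 → M
A(0)−N(13): -13≡13 → N
O(14)−D(3): 11 → L
J(9)−H(7): 2 → C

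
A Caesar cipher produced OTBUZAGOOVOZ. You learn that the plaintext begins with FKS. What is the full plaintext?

From the crib: O(14)−F(5)=9, so the shift is 9.
Subtract 9 from each ciphertext letter:
O(14): 14−9=5 → F
T(19): 19−9=10 → K
B(1): 1−9=-8≡18 → S
U(20): 20−9=11 → L
Z(25): 25−9=16 → Q
A(0): 0−9=-9≡17 → R
G(6): 6−9=-3≡23 → X
O(14): 14−9=5 → F
O(14): 14−9=5 → F
V(21): 21−9=12 → M
O(14): 14−9=5 → F
Z(25): 25−9=16 → Q

FKSLQRXFFMFQ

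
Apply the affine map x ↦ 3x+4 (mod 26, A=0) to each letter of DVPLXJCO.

NPXLVFKU

D(3): 3·3+4=13 → N
V(21): 3·21+4=67≡15 → P
P(15): 3·15+4=49≡23 → X
L(11): 3·11+4=37≡11 → L
X(23): 3·23+4=73≡21 → V
J(9): 3·9+4=31≡5 → F
C(2): 3·2+4=10 → K
O(14): 3·14+4=46≡20 → U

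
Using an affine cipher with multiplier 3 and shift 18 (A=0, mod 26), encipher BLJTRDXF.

VZTXRBJH

B(1): 3·1+18=21 → V
L(11): 3·11+18=51≡25 → Z
J(9): 3·9+18=45≡19 → T
T(19): 3·19+18=75≡23 → X
R(17): 3·17+18=69≡17 → R
D(3): 3·3+18=27≡1 → B
X(23): 3·23+18=87≡9 → J
F(5): 3·5+18=33≡7 → H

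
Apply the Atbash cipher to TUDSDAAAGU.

T(19) → G(6)
U(20) → F(5)
D(3) → W(22)
S(18) → H(7)
D(3) → W(22)
A(0) → Z(25)
A(0) → Z(25)
A(0) → Z(25)
G(6) → T(19)
U(20) → F(5)

GFWHWZZZTF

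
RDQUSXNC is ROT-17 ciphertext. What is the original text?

AMZDBGWL

R(17): 17−17=0 → A
D(3): 3−17=-14≡12 → M
Q(16): 16−17=-1≡25 → Z
U(20): 20−17=3 → D
S(18): 18−17=1 → B
X(23): 23−17=6 → G
N(13): 13−17=-4≡22 → W
C(2): 2−17=-15≡11 → L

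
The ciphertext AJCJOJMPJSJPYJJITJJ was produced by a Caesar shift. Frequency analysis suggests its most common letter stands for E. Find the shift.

The most frequent ciphertext letter is J (appears 9 times).
J is position 9; E is position 4.
Shift = 5.

5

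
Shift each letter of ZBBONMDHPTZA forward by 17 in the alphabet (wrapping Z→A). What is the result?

Z(25): 25+17=42≡16 → Q
B(1): 1+17=18 → S
B(1): 1+17=18 → S
O(14): 14+17=31≡5 → F
N(13): 13+17=30≡4 → E
M(12): 12+17=29≡3 → D
D(3): 3+17=20 → U
H(7): 7+17=24 → Y
P(15): 15+17=32≡6 → G
T(19): 19+17=36≡10 → K
Z(25): 25+17=42≡16 → Q
A(0): 0+17=17 → R

QSSFEDUYGKQR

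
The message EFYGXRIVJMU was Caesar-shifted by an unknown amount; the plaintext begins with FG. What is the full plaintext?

From the crib: E(4)−F(5)=-1≡25, so the shift is 25.
Subtract 25 from each ciphertext letter:
E(4): 4−25=-21≡5 → F
F(5): 5−25=-20≡6 → G
Y(24): 24−25=-1≡25 → Z
G(6): 6−25=-19≡7 → H
X(23): 23−25=-2≡24 → Y
R(17): 17−25=-8≡18 → S
I(8): 8−25=-17≡9 → J
V(21): 21−25=-4≡22 → W
J(9): 9−25=-16≡10 → K
M(12): 12−25=-13≡13 → N
U(20): 20−25=-5≡21 → V

FGZHYSJWKNV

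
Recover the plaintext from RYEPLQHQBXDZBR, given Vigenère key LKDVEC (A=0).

Repeat the key across the ciphertext: LKDVECLKDVECLK
R(17)−L(11): 6 → G
Y(24)−K(10): 14 → O
E(4)−D(3): 1 → B
P(15)−V(21): -6≡20 → U
L(11)−E(4): 7 → H
Q(16)−C(2): 14 → O
H(7)−L(11): -4≡22 → W
Q(16)−K(10): 6 → G
B(1)−D(3): -2≡24 → Y
X(23)−V(21): 2 → C
D(3)−E(4): -1≡25 → Z
Z(25)−C(2): 23 → X
B(1)−L(11): -10≡16 → Q
R(17)−K(10): 7 → H

GOBUHOWGYCZXQH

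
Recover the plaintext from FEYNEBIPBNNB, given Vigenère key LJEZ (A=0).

UVUOTSEQQEJC

Repeat the key across the ciphertext: LJEZLJEZLJEZ
F(5)−L(11): -6≡20 → U
E(4)−J(9): -5≡21 → V
Y(24)−E(4): 20 → U
N(13)−Z(25): -12≡14 → O
E(4)−L(11): -7≡19 → T
B(1)−J(9): -8≡18 → S
I(8)−E(4): 4 → E
P(15)−Z(25): -10≡16 → Q
B(1)−L(11): -10≡16 → Q
N(13)−J(9): 4 → E
N(13)−E(4): 9 → J
B(1)−Z(25): -24≡2 → C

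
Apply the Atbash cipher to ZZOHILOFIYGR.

AALSROLURBTI

Z(25) → A(0)
Z(25) → A(0)
O(14) → L(11)
H(7) → S(18)
I(8) → R(17)
L(11) → O(14)
O(14) → L(11)
F(5) → U(20)
I(8) → R(17)
Y(24) → B(1)
G(6) → T(19)
R(17) → I(8)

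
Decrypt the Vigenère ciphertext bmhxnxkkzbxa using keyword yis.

Repeat the key across the ciphertext: yisyisyisyis
b(1)−y(24): -23≡3 → d
m(12)−i(8): 4 → e
h(7)−s(18): -11≡15 → p
x(23)−y(24): -1≡25 → z
n(13)−i(8): 5 → f
x(23)−s(18): 5 → f
k(10)−y(24): -14≡12 → m
k(10)−i(8): 2 → c
z(25)−s(18): 7 → h
b(1)−y(24): -23≡3 → d
x(23)−i(8): 15 → p
a(0)−s(18): -18≡8 → i

depzffmchdpi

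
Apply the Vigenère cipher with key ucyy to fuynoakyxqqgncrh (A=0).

Repeat the key across the message: ucyyucyyucyyucyy
f(5)+u(20): 25 → z
u(20)+c(2): 22 → w
y(24)+y(24): 48≡22 → w
n(13)+y(24): 37≡11 → l
o(14)+u(20): 34≡8 → i
a(0)+c(2): 2 → c
k(10)+y(24): 34≡8 → i
y(24)+y(24): 48≡22 → w
x(23)+u(20): 43≡17 → r
q(16)+c(2): 18 → s
q(16)+y(24): 40≡14 → o
g(6)+y(24): 30≡4 → e
n(13)+u(20): 33≡7 → h
c(2)+c(2): 4 → e
r(17)+y(24): 41≡15 → p
h(7)+y(24): 31≡5 → f

zwwliciwrsoehepf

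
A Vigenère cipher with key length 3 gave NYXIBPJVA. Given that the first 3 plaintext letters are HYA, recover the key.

GAX

Subtract each crib letter from the matching ciphertext letter (mod 26):
N(13)−H(7)=6 → G
Y(24)−Y(24)=0 → A
X(23)−A(0)=23 → X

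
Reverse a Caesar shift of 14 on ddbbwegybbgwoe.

d(3): 3−14=-11≡15 → p
d(3): 3−14=-11≡15 → p
b(1): 1−14=-13≡13 → n
b(1): 1−14=-13≡13 → n
w(22): 22−14=8 → i
e(4): 4−14=-10≡16 → q
g(6): 6−14=-8≡18 → s
y(24): 24−14=10 → k
b(1): 1−14=-13≡13 → n
b(1): 1−14=-13≡13 → n
g(6): 6−14=-8≡18 → s
w(22): 22−14=8 → i
o(14): 14−14=0 → a
e(4): 4−14=-10≡16 → q

ppnniqsknnsiaq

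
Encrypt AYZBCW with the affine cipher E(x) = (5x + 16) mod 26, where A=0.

A(0): 5·0+16=16 → Q
Y(24): 5·24+16=136≡6 → G
Z(25): 5·25+16=141≡11 → L
B(1): 5·1+16=21 → V
C(2): 5·2+16=26≡0 → A
W(22): 5·22+16=126≡22 → W

QGLVAW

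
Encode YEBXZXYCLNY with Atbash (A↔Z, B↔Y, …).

Y(24) → B(1)
E(4) → V(21)
B(1) → Y(24)
X(23) → C(2)
Z(25) → A(0)
X(23) → C(2)
Y(24) → B(1)
C(2) → X(23)
L(11) → O(14)
N(13) → M(12)
Y(24) → B(1)

BVYCACBXOMB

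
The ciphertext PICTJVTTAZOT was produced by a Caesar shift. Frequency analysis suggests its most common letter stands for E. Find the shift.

The most frequent ciphertext letter is T (appears 4 times).
T is position 19; E is position 4.
Shift = 15.

15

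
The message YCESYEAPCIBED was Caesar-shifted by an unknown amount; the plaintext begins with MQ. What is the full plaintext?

MQSGMSODQWPSR

From the crib: Y(24)−M(12)=12, so the shift is 12.
Subtract 12 from each ciphertext letter:
Y(24): 24−12=12 → M
C(2): 2−12=-10≡16 → Q
E(4): 4−12=-8≡18 → S
S(18): 18−12=6 → G
Y(24): 24−12=12 → M
E(4): 4−12=-8≡18 → S
A(0): 0−12=-12≡14 → O
P(15): 15−12=3 → D
C(2): 2−12=-10≡16 → Q
I(8): 8−12=-4≡22 → W
B(1): 1−12=-11≡15 → P
E(4): 4−12=-8≡18 → S
D(3): 3−12=-9≡17 → R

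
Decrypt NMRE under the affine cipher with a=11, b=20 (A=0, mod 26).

The inverse of 11 mod 26 is 19, since 11·19=209≡1. Apply D(y)=19·(y−20) mod 26:
N(13): 19·(13−20)=-133≡23 → X
M(12): 19·(12−20)=-152≡4 → E
R(17): 19·(17−20)=-57≡21 → V
E(4): 19·(4−20)=-304≡8 → I

XEVI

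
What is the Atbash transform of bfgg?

b(1) → y(24)
f(5) → u(20)
g(6) → t(19)
g(6) → t(19)

yutt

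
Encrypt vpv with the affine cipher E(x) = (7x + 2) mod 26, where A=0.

tdt

v(21): 7·21+2=149≡19 → t
p(15): 7·15+2=107≡3 → d
v(21): 7·21+2=149≡19 → t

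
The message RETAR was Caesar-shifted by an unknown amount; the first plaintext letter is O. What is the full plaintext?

From the crib: R(17)−O(14)=3, so the shift is 3.
Subtract 3 from each ciphertext letter:
R(17): 17−3=14 → O
E(4): 4−3=1 → B
T(19): 19−3=16 → Q
A(0): 0−3=-3≡23 → X
R(17): 17−3=14 → O

OBQXO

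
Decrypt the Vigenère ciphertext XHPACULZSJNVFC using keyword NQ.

KRCKPEYJFTAFSM

Repeat the key across the ciphertext: NQNQNQNQNQNQNQ
X(23)−N(13): 10 → K
H(7)−Q(16): -9≡17 → R
P(15)−N(13): 2 → C
A(0)−Q(16): -16≡10 → K
C(2)−N(13): -11≡15 → P
U(20)−Q(16): 4 → E
L(11)−N(13): -2≡24 → Y
Z(25)−Q(16): 9 → J
S(18)−N(13): 5 → F
J(9)−Q(16): -7≡19 → T
N(13)−N(13): 0 → A
V(21)−Q(16): 5 → F
F(5)−N(13): -8≡18 → S
C(2)−Q(16): -14≡12 → M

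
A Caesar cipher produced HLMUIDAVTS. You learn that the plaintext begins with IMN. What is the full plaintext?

IMNVJEBWUT

From the crib: H(7)−I(8)=-1≡25, so the shift is 25.
Subtract 25 from each ciphertext letter:
H(7): 7−25=-18≡8 → I
L(11): 11−25=-14≡12 → M
M(12): 12−25=-13≡13 → N
U(20): 20−25=-5≡21 → V
I(8): 8−25=-17≡9 → J
D(3): 3−25=-22≡4 → E
A(0): 0−25=-25≡1 → B
V(21): 21−25=-4≡22 → W
T(19): 19−25=-6≡20 → U
S(18): 18−25=-7≡19 → T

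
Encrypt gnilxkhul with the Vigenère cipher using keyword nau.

Repeat the key across the message: naunaunau
g(6)+n(13): 19 → t
n(13)+a(0): 13 → n
i(8)+u(20): 28≡2 → c
l(11)+n(13): 24 → y
x(23)+a(0): 23 → x
k(10)+u(20): 30≡4 → e
h(7)+n(13): 20 → u
u(20)+a(0): 20 → u
l(11)+u(20): 31≡5 → f

tncyxeuuf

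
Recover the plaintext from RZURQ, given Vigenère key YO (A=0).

TLWDS

Repeat the key across the ciphertext: YOYOY
R(17)−Y(24): -7≡19 → T
Z(25)−O(14): 11 → L
U(20)−Y(24): -4≡22 → W
R(17)−O(14): 3 → D
Q(16)−Y(24): -8≡18 → S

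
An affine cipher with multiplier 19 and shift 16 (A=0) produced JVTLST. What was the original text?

The inverse of 19 mod 26 is 11, since 19·11=209≡1. Apply D(y)=11·(y−16) mod 26:
J(9): 11·(9−16)=-77≡1 → B
V(21): 11·(21−16)=55≡3 → D
T(19): 11·(19−16)=33≡7 → H
L(11): 11·(11−16)=-55≡23 → X
S(18): 11·(18−16)=22 → W
T(19): 11·(19−16)=33≡7 → H

BDHXWH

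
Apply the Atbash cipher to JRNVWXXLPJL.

J(9) → Q(16)
R(17) → I(8)
N(13) → M(12)
V(21) → E(4)
W(22) → D(3)
X(23) → C(2)
X(23) → C(2)
L(11) → O(14)
P(15) → K(10)
J(9) → Q(16)
L(11) → O(14)

QIMEDCCOKQO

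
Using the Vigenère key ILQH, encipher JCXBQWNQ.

Repeat the key across the message: ILQHILQH
J(9)+I(8): 17 → R
C(2)+L(11): 13 → N
X(23)+Q(16): 39≡13 → N
B(1)+H(7): 8 → I
Q(16)+I(8): 24 → Y
W(22)+L(11): 33≡7 → H
N(13)+Q(16): 29≡3 → D
Q(16)+H(7): 23 → X

RNNIYHDX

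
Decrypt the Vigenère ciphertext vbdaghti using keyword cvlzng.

tgsbtbrn

Repeat the key across the ciphertext: cvlzngcv
v(21)−c(2): 19 → t
b(1)−v(21): -20≡6 → g
d(3)−l(11): -8≡18 → s
a(0)−z(25): -25≡1 → b
g(6)−n(13): -7≡19 → t
h(7)−g(6): 1 → b
t(19)−c(2): 17 → r
i(8)−v(21): -13≡13 → n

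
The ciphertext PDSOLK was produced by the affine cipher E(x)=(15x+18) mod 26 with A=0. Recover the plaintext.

FZAYDW

The inverse of 15 mod 26 is 7, since 15·7=105≡1. Apply D(y)=7·(y−18) mod 26:
P(15): 7·(15−18)=-21≡5 → F
D(3): 7·(3−18)=-105≡25 → Z
S(18): 7·(18−18)=0 → A
O(14): 7·(14−18)=-28≡24 → Y
L(11): 7·(11−18)=-49≡3 → D
K(10): 7·(10−18)=-56≡22 → W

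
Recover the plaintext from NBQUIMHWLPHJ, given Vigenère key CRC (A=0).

Repeat the key across the ciphertext: CRCCRCCRCCRC
N(13)−C(2): 11 → L
B(1)−R(17): -16≡10 → K
Q(16)−C(2): 14 → O
U(20)−C(2): 18 → S
I(8)−R(17): -9≡17 → R
M(12)−C(2): 10 → K
H(7)−C(2): 5 → F
W(22)−R(17): 5 → F
L(11)−C(2): 9 → J
P(15)−C(2): 13 → N
H(7)−R(17): -10≡16 → Q
J(9)−C(2): 7 → H

LKOSRKFFJNQH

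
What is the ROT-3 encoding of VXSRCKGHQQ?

YAVUFNJKTT

V(21): 21+3=24 → Y
X(23): 23+3=26≡0 → A
S(18): 18+3=21 → V
R(17): 17+3=20 → U
C(2): 2+3=5 → F
K(10): 10+3=13 → N
G(6): 6+3=9 → J
H(7): 7+3=10 → K
Q(16): 16+3=19 → T
Q(16): 16+3=19 → T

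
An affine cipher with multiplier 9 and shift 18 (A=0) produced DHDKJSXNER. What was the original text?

HTHCZAPLKX

The inverse of 9 mod 26 is 3, since 9·3=27≡1. Apply D(y)=3·(y−18) mod 26:
D(3): 3·(3−18)=-45≡7 → H
H(7): 3·(7−18)=-33≡19 → T
D(3): 3·(3−18)=-45≡7 → H
K(10): 3·(10−18)=-24≡2 → C
J(9): 3·(9−18)=-27≡25 → Z
S(18): 3·(18−18)=0 → A
X(23): 3·(23−18)=15 → P
N(13): 3·(13−18)=-15≡11 → L
E(4): 3·(4−18)=-42≡10 → K
R(17): 3·(17−18)=-3≡23 → X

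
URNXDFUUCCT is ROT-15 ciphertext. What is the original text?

FCYIOQFFNNE

U(20): 20−15=5 → F
R(17): 17−15=2 → C
N(13): 13−15=-2≡24 → Y
X(23): 23−15=8 → I
D(3): 3−15=-12≡14 → O
F(5): 5−15=-10≡16 → Q
U(20): 20−15=5 → F
U(20): 20−15=5 → F
C(2): 2−15=-13≡13 → N
C(2): 2−15=-13≡13 → N
T(19): 19−15=4 → E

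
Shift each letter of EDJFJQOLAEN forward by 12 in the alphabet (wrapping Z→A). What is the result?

E(4): 4+12=16 → Q
D(3): 3+12=15 → P
J(9): 9+12=21 → V
F(5): 5+12=17 → R
J(9): 9+12=21 → V
Q(16): 16+12=28≡2 → C
O(14): 14+12=26≡0 → A
L(11): 11+12=23 → X
A(0): 0+12=12 → M
E(4): 4+12=16 → Q
N(13): 13+12=25 → Z

QPVRVCAXMQZ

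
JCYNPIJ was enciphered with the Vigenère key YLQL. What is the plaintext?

Repeat the key across the ciphertext: YLQLYLQ
J(9)−Y(24): -15≡11 → L
C(2)−L(11): -9≡17 → R
Y(24)−Q(16): 8 → I
N(13)−L(11): 2 → C
P(15)−Y(24): -9≡17 → R
I(8)−L(11): -3≡23 → X
J(9)−Q(16): -7≡19 → T

LRICRXT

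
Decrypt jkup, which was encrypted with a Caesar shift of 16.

tuez

j(9): 9−16=-7≡19 → t
k(10): 10−16=-6≡20 → u
u(20): 20−16=4 → e
p(15): 15−16=-1≡25 → z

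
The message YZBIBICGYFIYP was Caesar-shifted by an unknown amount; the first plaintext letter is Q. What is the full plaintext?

QRTATAUYQXAQH

From the crib: Y(24)−Q(16)=8, so the shift is 8.
Subtract 8 from each ciphertext letter:
Y(24): 24−8=16 → Q
Z(25): 25−8=17 → R
B(1): 1−8=-7≡19 → T
I(8): 8−8=0 → A
B(1): 1−8=-7≡19 → T
I(8): 8−8=0 → A
C(2): 2−8=-6≡20 → U
G(6): 6−8=-2≡24 → Y
Y(24): 24−8=16 → Q
F(5): 5−8=-3≡23 → X
I(8): 8−8=0 → A
Y(24): 24−8=16 → Q
P(15): 15−8=7 → H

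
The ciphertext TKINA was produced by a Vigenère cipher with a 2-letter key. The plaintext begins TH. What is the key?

AD

Subtract each crib letter from the matching ciphertext letter (mod 26):
T(19)−T(19)=0 → A
K(10)−H(7)=3 → D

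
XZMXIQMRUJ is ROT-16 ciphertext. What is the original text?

X(23): 23−16=7 → H
Z(25): 25−16=9 → J
M(12): 12−16=-4≡22 → W
X(23): 23−16=7 → H
I(8): 8−16=-8≡18 → S
Q(16): 16−16=0 → A
M(12): 12−16=-4≡22 → W
R(17): 17−16=1 → B
U(20): 20−16=4 → E
J(9): 9−16=-7≡19 → T

HJWHSAWBET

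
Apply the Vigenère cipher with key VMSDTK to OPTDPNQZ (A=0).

Repeat the key across the message: VMSDTKVM
O(14)+V(21): 35≡9 → J
P(15)+M(12): 27≡1 → B
T(19)+S(18): 37≡11 → L
D(3)+D(3): 6 → G
P(15)+T(19): 34≡8 → I
N(13)+K(10): 23 → X
Q(16)+V(21): 37≡11 → L
Z(25)+M(12): 37≡11 → L

JBLGIXLL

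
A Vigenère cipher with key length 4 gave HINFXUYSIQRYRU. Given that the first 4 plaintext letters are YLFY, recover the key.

Subtract each crib letter from the matching ciphertext letter (mod 26):
H(7)−Y(24)=-17≡9 → J
I(8)−L(11)=-3≡23 → X
N(13)−F(5)=8 → I
F(5)−Y(24)=-19≡7 → H

JXIH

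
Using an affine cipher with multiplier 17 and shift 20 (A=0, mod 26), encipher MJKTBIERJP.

M(12): 17·12+20=224≡16 → Q
J(9): 17·9+20=173≡17 → R
K(10): 17·10+20=190≡8 → I
T(19): 17·19+20=343≡5 → F
B(1): 17·1+20=37≡11 → L
I(8): 17·8+20=156≡0 → A
E(4): 17·4+20=88≡10 → K
R(17): 17·17+20=309≡23 → X
J(9): 17·9+20=173≡17 → R
P(15): 17·15+20=275≡15 → P

QRIFLAKXRP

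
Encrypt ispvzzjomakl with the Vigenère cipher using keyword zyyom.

hqnjlyhmamjj

Repeat the key across the message: zyyomzyyomzy
i(8)+z(25): 33≡7 → h
s(18)+y(24): 42≡16 → q
p(15)+y(24): 39≡13 → n
v(21)+o(14): 35≡9 → j
z(25)+m(12): 37≡11 → l
z(25)+z(25): 50≡24 → y
j(9)+y(24): 33≡7 → h
o(14)+y(24): 38≡12 → m
m(12)+o(14): 26≡0 → a
a(0)+m(12): 12 → m
k(10)+z(25): 35≡9 → j
l(11)+y(24): 35≡9 → j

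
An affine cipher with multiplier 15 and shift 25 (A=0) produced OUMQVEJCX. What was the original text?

BRNPYJSVM

The inverse of 15 mod 26 is 7, since 15·7=105≡1. Apply D(y)=7·(y−25) mod 26:
O(14): 7·(14−25)=-77≡1 → B
U(20): 7·(20−25)=-35≡17 → R
M(12): 7·(12−25)=-91≡13 → N
Q(16): 7·(16−25)=-63≡15 → P
V(21): 7·(21−25)=-28≡24 → Y
E(4): 7·(4−25)=-147≡9 → J
J(9): 7·(9−25)=-112≡18 → S
C(2): 7·(2−25)=-161≡21 → V
X(23): 7·(23−25)=-14≡12 → M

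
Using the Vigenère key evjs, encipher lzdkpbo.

Repeat the key across the message: evjsevj
l(11)+e(4): 15 → p
z(25)+v(21): 46≡20 → u
d(3)+j(9): 12 → m
k(10)+s(18): 28≡2 → c
p(15)+e(4): 19 → t
b(1)+v(21): 22 → w
o(14)+j(9): 23 → x

pumctwx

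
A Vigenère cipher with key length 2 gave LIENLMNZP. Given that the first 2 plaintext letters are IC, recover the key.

Subtract each crib letter from the matching ciphertext letter (mod 26):
L(11)−I(8)=3 → D
I(8)−C(2)=6 → G

DG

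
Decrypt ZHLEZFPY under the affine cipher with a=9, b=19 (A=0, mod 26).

The inverse of 9 mod 26 is 3, since 9·3=27≡1. Apply D(y)=3·(y−19) mod 26:
Z(25): 3·(25−19)=18 → S
H(7): 3·(7−19)=-36≡16 → Q
L(11): 3·(11−19)=-24≡2 → C
E(4): 3·(4−19)=-45≡7 → H
Z(25): 3·(25−19)=18 → S
F(5): 3·(5−19)=-42≡10 → K
P(15): 3·(15−19)=-12≡14 → O
Y(24): 3·(24−19)=15 → P

SQCHSKOP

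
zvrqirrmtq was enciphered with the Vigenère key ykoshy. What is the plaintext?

Repeat the key across the ciphertext: ykoshyykos
z(25)−y(24): 1 → b
v(21)−k(10): 11 → l
r(17)−o(14): 3 → d
q(16)−s(18): -2≡24 → y
i(8)−h(7): 1 → b
r(17)−y(24): -7≡19 → t
r(17)−y(24): -7≡19 → t
m(12)−k(10): 2 → c
t(19)−o(14): 5 → f
q(16)−s(18): -2≡24 → y

bldybttcfy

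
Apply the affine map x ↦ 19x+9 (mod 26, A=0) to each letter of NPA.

N(13): 19·13+9=256≡22 → W
P(15): 19·15+9=294≡8 → I
A(0): 19·0+9=9 → J

WIJ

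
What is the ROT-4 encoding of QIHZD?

Q(16): 16+4=20 → U
I(8): 8+4=12 → M
H(7): 7+4=11 → L
Z(25): 25+4=29≡3 → D
D(3): 3+4=7 → H

UMLDH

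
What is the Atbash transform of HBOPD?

SYLKW

H(7) → S(18)
B(1) → Y(24)
O(14) → L(11)
P(15) → K(10)
D(3) → W(22)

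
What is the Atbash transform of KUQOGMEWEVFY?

K(10) → P(15)
U(20) → F(5)
Q(16) → J(9)
O(14) → L(11)
G(6) → T(19)
M(12) → N(13)
E(4) → V(21)
W(22) → D(3)
E(4) → V(21)
V(21) → E(4)
F(5) → U(20)
Y(24) → B(1)

PFJLTNVDVEUB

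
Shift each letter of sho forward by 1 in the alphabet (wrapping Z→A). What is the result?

tip

s(18): 18+1=19 → t
h(7): 7+1=8 → i
o(14): 14+1=15 → p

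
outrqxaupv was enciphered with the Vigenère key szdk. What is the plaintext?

wvqhyyxkxw

Repeat the key across the ciphertext: szdkszdksz
o(14)−s(18): -4≡22 → w
u(20)−z(25): -5≡21 → v
t(19)−d(3): 16 → q
r(17)−k(10): 7 → h
q(16)−s(18): -2≡24 → y
x(23)−z(25): -2≡24 → y
a(0)−d(3): -3≡23 → x
u(20)−k(10): 10 → k
p(15)−s(18): -3≡23 → x
v(21)−z(25): -4≡22 → w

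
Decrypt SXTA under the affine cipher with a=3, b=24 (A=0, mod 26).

YRHS

The inverse of 3 mod 26 is 9, since 3·9=27≡1. Apply D(y)=9·(y−24) mod 26:
S(18): 9·(18−24)=-54≡24 → Y
X(23): 9·(23−24)=-9≡17 → R
T(19): 9·(19−24)=-45≡7 → H
A(0): 9·(0−24)=-216≡18 → S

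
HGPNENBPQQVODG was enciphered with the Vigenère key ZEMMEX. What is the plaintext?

Repeat the key across the ciphertext: ZEMMEXZEMMEXZE
H(7)−Z(25): -18≡8 → I
G(6)−E(4): 2 → C
P(15)−M(12): 3 → D
N(13)−M(12): 1 → B
E(4)−E(4): 0 → A
N(13)−X(23): -10≡16 → Q
B(1)−Z(25): -24≡2 → C
P(15)−E(4): 11 → L
Q(16)−M(12): 4 → E
Q(16)−M(12): 4 → E
V(21)−E(4): 17 → R
O(14)−X(23): -9≡17 → R
D(3)−Z(25): -22≡4 → E
G(6)−E(4): 2 → C

ICDBAQCLEERREC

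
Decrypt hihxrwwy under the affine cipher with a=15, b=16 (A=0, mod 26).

The inverse of 15 mod 26 is 7, since 15·7=105≡1. Apply D(y)=7·(y−16) mod 26:
h(7): 7·(7−16)=-63≡15 → p
i(8): 7·(8−16)=-56≡22 → w
h(7): 7·(7−16)=-63≡15 → p
x(23): 7·(23−16)=49≡23 → x
r(17): 7·(17−16)=7 → h
w(22): 7·(22−16)=42≡16 → q
w(22): 7·(22−16)=42≡16 → q
y(24): 7·(24−16)=56≡4 → e

pwpxhqqe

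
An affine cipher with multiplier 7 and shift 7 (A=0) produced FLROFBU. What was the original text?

WIUBWON

The inverse of 7 mod 26 is 15, since 7·15=105≡1. Apply D(y)=15·(y−7) mod 26:
F(5): 15·(5−7)=-30≡22 → W
L(11): 15·(11−7)=60≡8 → I
R(17): 15·(17−7)=150≡20 → U
O(14): 15·(14−7)=105≡1 → B
F(5): 15·(5−7)=-30≡22 → W
B(1): 15·(1−7)=-90≡14 → O
U(20): 15·(20−7)=195≡13 → N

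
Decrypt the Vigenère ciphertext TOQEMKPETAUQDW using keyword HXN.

MRDXPXIHGTXDWZ

Repeat the key across the ciphertext: HXNHXNHXNHXNHX
T(19)−H(7): 12 → M
O(14)−X(23): -9≡17 → R
Q(16)−N(13): 3 → D
E(4)−H(7): -3≡23 → X
M(12)−X(23): -11≡15 → P
K(10)−N(13): -3≡23 → X
P(15)−H(7): 8 → I
E(4)−X(23): -19≡7 → H
T(19)−N(13): 6 → G
A(0)−H(7): -7≡19 → T
U(20)−X(23): -3≡23 → X
Q(16)−N(13): 3 → D
D(3)−H(7): -4≡22 → W
W(22)−X(23): -1≡25 → Z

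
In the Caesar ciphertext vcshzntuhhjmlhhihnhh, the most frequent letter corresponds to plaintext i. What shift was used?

The most frequent ciphertext letter is h (appears 8 times).
h is position 7; i is position 8.
Shift = -1≡25.

25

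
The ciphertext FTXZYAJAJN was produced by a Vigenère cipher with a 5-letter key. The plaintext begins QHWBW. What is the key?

PMBYC

Subtract each crib letter from the matching ciphertext letter (mod 26):
F(5)−Q(16)=-11≡15 → P
T(19)−H(7)=12 → M
X(23)−W(22)=1 → B
Z(25)−B(1)=24 → Y
Y(24)−W(22)=2 → C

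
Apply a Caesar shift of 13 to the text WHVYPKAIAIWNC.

W(22): 22+13=35≡9 → J
H(7): 7+13=20 → U
V(21): 21+13=34≡8 → I
Y(24): 24+13=37≡11 → L
P(15): 15+13=28≡2 → C
K(10): 10+13=23 → X
A(0): 0+13=13 → N
I(8): 8+13=21 → V
A(0): 0+13=13 → N
I(8): 8+13=21 → V
W(22): 22+13=35≡9 → J
N(13): 13+13=26≡0 → A
C(2): 2+13=15 → P

JUILCXNVNVJAP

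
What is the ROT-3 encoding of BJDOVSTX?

B(1): 1+3=4 → E
J(9): 9+3=12 → M
D(3): 3+3=6 → G
O(14): 14+3=17 → R
V(21): 21+3=24 → Y
S(18): 18+3=21 → V
T(19): 19+3=22 → W
X(23): 23+3=26≡0 → A

EMGRYVWA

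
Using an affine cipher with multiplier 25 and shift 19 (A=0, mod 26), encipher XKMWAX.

WJHXTW

X(23): 25·23+19=594≡22 → W
K(10): 25·10+19=269≡9 → J
M(12): 25·12+19=319≡7 → H
W(22): 25·22+19=569≡23 → X
A(0): 25·0+19=19 → T
X(23): 25·23+19=594≡22 → W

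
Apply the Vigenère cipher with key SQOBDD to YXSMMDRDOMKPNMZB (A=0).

QNGNPGJTCNNSFCNC

Repeat the key across the message: SQOBDDSQOBDDSQOB
Y(24)+S(18): 42≡16 → Q
X(23)+Q(16): 39≡13 → N
S(18)+O(14): 32≡6 → G
M(12)+B(1): 13 → N
M(12)+D(3): 15 → P
D(3)+D(3): 6 → G
R(17)+S(18): 35≡9 → J
D(3)+Q(16): 19 → T
O(14)+O(14): 28≡2 → C
M(12)+B(1): 13 → N
K(10)+D(3): 13 → N
P(15)+D(3): 18 → S
N(13)+S(18): 31≡5 → F
M(12)+Q(16): 28≡2 → C
Z(25)+O(14): 39≡13 → N
B(1)+B(1): 2 → C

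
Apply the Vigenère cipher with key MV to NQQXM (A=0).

ZLCSY

Repeat the key across the message: MVMVM
N(13)+M(12): 25 → Z
Q(16)+V(21): 37≡11 → L
Q(16)+M(12): 28≡2 → C
X(23)+V(21): 44≡18 → S
M(12)+M(12): 24 → Y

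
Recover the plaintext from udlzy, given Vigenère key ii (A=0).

mvdrq

Repeat the key across the ciphertext: iiiii
u(20)−i(8): 12 → m
d(3)−i(8): -5≡21 → v
l(11)−i(8): 3 → d
z(25)−i(8): 17 → r
y(24)−i(8): 16 → q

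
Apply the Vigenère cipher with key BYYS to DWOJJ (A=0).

Repeat the key across the message: BYYSB
D(3)+B(1): 4 → E
W(22)+Y(24): 46≡20 → U
O(14)+Y(24): 38≡12 → M
J(9)+S(18): 27≡1 → B
J(9)+B(1): 10 → K

EUMBK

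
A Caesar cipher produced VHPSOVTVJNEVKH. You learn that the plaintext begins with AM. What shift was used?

21

From the crib: V(21)−A(0)=21, so the shift is 21.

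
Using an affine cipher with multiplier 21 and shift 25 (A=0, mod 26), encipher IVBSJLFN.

I(8): 21·8+25=193≡11 → L
V(21): 21·21+25=466≡24 → Y
B(1): 21·1+25=46≡20 → U
S(18): 21·18+25=403≡13 → N
J(9): 21·9+25=214≡6 → G
L(11): 21·11+25=256≡22 → W
F(5): 21·5+25=130≡0 → A
N(13): 21·13+25=298≡12 → M

LYUNGWAM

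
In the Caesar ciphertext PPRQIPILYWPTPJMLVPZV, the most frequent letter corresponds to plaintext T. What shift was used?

The most frequent ciphertext letter is P (appears 6 times).
P is position 15; T is position 19.
Shift = -4≡22.

22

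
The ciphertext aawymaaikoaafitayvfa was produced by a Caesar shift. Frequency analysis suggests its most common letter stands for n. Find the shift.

The most frequent ciphertext letter is a (appears 8 times).
a is position 0; n is position 13.
Shift = -13≡13.

13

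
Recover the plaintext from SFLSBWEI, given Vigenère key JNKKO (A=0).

JSBINNRY

Repeat the key across the ciphertext: JNKKOJNK
S(18)−J(9): 9 → J
F(5)−N(13): -8≡18 → S
L(11)−K(10): 1 → B
S(18)−K(10): 8 → I
B(1)−O(14): -13≡13 → N
W(22)−J(9): 13 → N
E(4)−N(13): -9≡17 → R
I(8)−K(10): -2≡24 → Y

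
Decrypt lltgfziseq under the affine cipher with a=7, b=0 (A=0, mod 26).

The inverse of 7 mod 26 is 15, since 7·15=105≡1. Apply D(y)=15·(y−0) mod 26:
l(11): 15·(11−0)=165≡9 → j
l(11): 15·(11−0)=165≡9 → j
t(19): 15·(19−0)=285≡25 → z
g(6): 15·(6−0)=90≡12 → m
f(5): 15·(5−0)=75≡23 → x
z(25): 15·(25−0)=375≡11 → l
i(8): 15·(8−0)=120≡16 → q
s(18): 15·(18−0)=270≡10 → k
e(4): 15·(4−0)=60≡8 → i
q(16): 15·(16−0)=240≡6 → g

jjzmxlqkig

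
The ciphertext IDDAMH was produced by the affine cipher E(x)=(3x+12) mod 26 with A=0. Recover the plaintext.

The inverse of 3 mod 26 is 9, since 3·9=27≡1. Apply D(y)=9·(y−12) mod 26:
I(8): 9·(8−12)=-36≡16 → Q
D(3): 9·(3−12)=-81≡23 → X
D(3): 9·(3−12)=-81≡23 → X
A(0): 9·(0−12)=-108≡22 → W
M(12): 9·(12−12)=0 → A
H(7): 9·(7−12)=-45≡7 → H

QXXWAH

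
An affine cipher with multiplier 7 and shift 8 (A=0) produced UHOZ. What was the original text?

The inverse of 7 mod 26 is 15, since 7·15=105≡1. Apply D(y)=15·(y−8) mod 26:
U(20): 15·(20−8)=180≡24 → Y
H(7): 15·(7−8)=-15≡11 → L
O(14): 15·(14−8)=90≡12 → M
Z(25): 15·(25−8)=255≡21 → V

YLMV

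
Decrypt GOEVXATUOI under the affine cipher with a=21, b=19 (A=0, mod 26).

NBDKUJAFBX

The inverse of 21 mod 26 is 5, since 21·5=105≡1. Apply D(y)=5·(y−19) mod 26:
G(6): 5·(6−19)=-65≡13 → N
O(14): 5·(14−19)=-25≡1 → B
E(4): 5·(4−19)=-75≡3 → D
V(21): 5·(21−19)=10 → K
X(23): 5·(23−19)=20 → U
A(0): 5·(0−19)=-95≡9 → J
T(19): 5·(19−19)=0 → A
U(20): 5·(20−19)=5 → F
O(14): 5·(14−19)=-25≡1 → B
I(8): 5·(8−19)=-55≡23 → X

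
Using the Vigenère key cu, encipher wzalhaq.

Repeat the key across the message: cucucuc
w(22)+c(2): 24 → y
z(25)+u(20): 45≡19 → t
a(0)+c(2): 2 → c
l(11)+u(20): 31≡5 → f
h(7)+c(2): 9 → j
a(0)+u(20): 20 → u
q(16)+c(2): 18 → s

ytcfjus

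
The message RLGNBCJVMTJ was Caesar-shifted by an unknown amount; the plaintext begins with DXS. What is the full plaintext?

DXSZNOVHYFV

From the crib: R(17)−D(3)=14, so the shift is 14.
Subtract 14 from each ciphertext letter:
R(17): 17−14=3 → D
L(11): 11−14=-3≡23 → X
G(6): 6−14=-8≡18 → S
N(13): 13−14=-1≡25 → Z
B(1): 1−14=-13≡13 → N
C(2): 2−14=-12≡14 → O
J(9): 9−14=-5≡21 → V
V(21): 21−14=7 → H
M(12): 12−14=-2≡24 → Y
T(19): 19−14=5 → F
J(9): 9−14=-5≡21 → V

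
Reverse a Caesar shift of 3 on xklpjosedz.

x(23): 23−3=20 → u
k(10): 10−3=7 → h
l(11): 11−3=8 → i
p(15): 15−3=12 → m
j(9): 9−3=6 → g
o(14): 14−3=11 → l
s(18): 18−3=15 → p
e(4): 4−3=1 → b
d(3): 3−3=0 → a
z(25): 25−3=22 → w

uhimglpbaw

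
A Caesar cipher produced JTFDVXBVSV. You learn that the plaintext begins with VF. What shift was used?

14

From the crib: J(9)−V(21)=-12≡14, so the shift is 14.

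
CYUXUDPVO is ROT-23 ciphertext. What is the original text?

C(2): 2−23=-21≡5 → F
Y(24): 24−23=1 → B
U(20): 20−23=-3≡23 → X
X(23): 23−23=0 → A
U(20): 20−23=-3≡23 → X
D(3): 3−23=-20≡6 → G
P(15): 15−23=-8≡18 → S
V(21): 21−23=-2≡24 → Y
O(14): 14−23=-9≡17 → R

FBXAXGSYR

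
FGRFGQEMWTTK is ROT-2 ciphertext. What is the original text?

F(5): 5−2=3 → D
G(6): 6−2=4 → E
R(17): 17−2=15 → P
F(5): 5−2=3 → D
G(6): 6−2=4 → E
Q(16): 16−2=14 → O
E(4): 4−2=2 → C
M(12): 12−2=10 → K
W(22): 22−2=20 → U
T(19): 19−2=17 → R
T(19): 19−2=17 → R
K(10): 10−2=8 → I

DEPDEOCKURRI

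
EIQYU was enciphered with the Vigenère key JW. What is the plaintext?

VMHCL

Repeat the key across the ciphertext: JWJWJ
E(4)−J(9): -5≡21 → V
I(8)−W(22): -14≡12 → M
Q(16)−J(9): 7 → H
Y(24)−W(22): 2 → C
U(20)−J(9): 11 → L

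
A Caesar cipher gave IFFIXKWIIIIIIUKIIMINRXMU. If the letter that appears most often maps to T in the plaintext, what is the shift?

15

The most frequent ciphertext letter is I (appears 11 times).
I is position 8; T is position 19.
Shift = -11≡15.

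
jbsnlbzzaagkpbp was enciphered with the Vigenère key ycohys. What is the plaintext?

Repeat the key across the ciphertext: ycohysycohysyco
j(9)−y(24): -15≡11 → l
b(1)−c(2): -1≡25 → z
s(18)−o(14): 4 → e
n(13)−h(7): 6 → g
l(11)−y(24): -13≡13 → n
b(1)−s(18): -17≡9 → j
z(25)−y(24): 1 → b
z(25)−c(2): 23 → x
a(0)−o(14): -14≡12 → m
a(0)−h(7): -7≡19 → t
g(6)−y(24): -18≡8 → i
k(10)−s(18): -8≡18 → s
p(15)−y(24): -9≡17 → r
b(1)−c(2): -1≡25 → z
p(15)−o(14): 1 → b

lzegnjbxmtisrzb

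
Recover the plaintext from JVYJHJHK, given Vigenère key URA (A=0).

Repeat the key across the ciphertext: URAURAUR
J(9)−U(20): -11≡15 → P
V(21)−R(17): 4 → E
Y(24)−A(0): 24 → Y
J(9)−U(20): -11≡15 → P
H(7)−R(17): -10≡16 → Q
J(9)−A(0): 9 → J
H(7)−U(20): -13≡13 → N
K(10)−R(17): -7≡19 → T

PEYPQJNT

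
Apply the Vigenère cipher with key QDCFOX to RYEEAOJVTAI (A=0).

Repeat the key across the message: QDCFOXQDCFO
R(17)+Q(16): 33≡7 → H
Y(24)+D(3): 27≡1 → B
E(4)+C(2): 6 → G
E(4)+F(5): 9 → J
A(0)+O(14): 14 → O
O(14)+X(23): 37≡11 → L
J(9)+Q(16): 25 → Z
V(21)+D(3): 24 → Y
T(19)+C(2): 21 → V
A(0)+F(5): 5 → F
I(8)+O(14): 22 → W

HBGJOLZYVFW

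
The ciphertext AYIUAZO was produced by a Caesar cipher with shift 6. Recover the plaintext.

A(0): 0−6=-6≡20 → U
Y(24): 24−6=18 → S
I(8): 8−6=2 → C
U(20): 20−6=14 → O
A(0): 0−6=-6≡20 → U
Z(25): 25−6=19 → T
O(14): 14−6=8 → I

USCOUTI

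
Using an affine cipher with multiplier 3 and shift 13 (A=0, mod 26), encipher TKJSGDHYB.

SROPFWIHQ

T(19): 3·19+13=70≡18 → S
K(10): 3·10+13=43≡17 → R
J(9): 3·9+13=40≡14 → O
S(18): 3·18+13=67≡15 → P
G(6): 3·6+13=31≡5 → F
D(3): 3·3+13=22 → W
H(7): 3·7+13=34≡8 → I
Y(24): 3·24+13=85≡7 → H
B(1): 3·1+13=16 → Q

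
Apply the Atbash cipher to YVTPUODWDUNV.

BEGKFLWDWFME

Y(24) → B(1)
V(21) → E(4)
T(19) → G(6)
P(15) → K(10)
U(20) → F(5)
O(14) → L(11)
D(3) → W(22)
W(22) → D(3)
D(3) → W(22)
U(20) → F(5)
N(13) → M(12)
V(21) → E(4)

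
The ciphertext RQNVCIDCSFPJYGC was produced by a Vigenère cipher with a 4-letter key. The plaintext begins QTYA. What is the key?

Subtract each crib letter from the matching ciphertext letter (mod 26):
R(17)−Q(16)=1 → B
Q(16)−T(19)=-3≡23 → X
N(13)−Y(24)=-11≡15 → P
V(21)−A(0)=21 → V

BXPV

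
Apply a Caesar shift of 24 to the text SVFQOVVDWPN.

S(18): 18+24=42≡16 → Q
V(21): 21+24=45≡19 → T
F(5): 5+24=29≡3 → D
Q(16): 16+24=40≡14 → O
O(14): 14+24=38≡12 → M
V(21): 21+24=45≡19 → T
V(21): 21+24=45≡19 → T
D(3): 3+24=27≡1 → B
W(22): 22+24=46≡20 → U
P(15): 15+24=39≡13 → N
N(13): 13+24=37≡11 → L

QTDOMTTBUNL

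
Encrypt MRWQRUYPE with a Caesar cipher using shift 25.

LQVPQTXOD

M(12): 12+25=37≡11 → L
R(17): 17+25=42≡16 → Q
W(22): 22+25=47≡21 → V
Q(16): 16+25=41≡15 → P
R(17): 17+25=42≡16 → Q
U(20): 20+25=45≡19 → T
Y(24): 24+25=49≡23 → X
P(15): 15+25=40≡14 → O
E(4): 4+25=29≡3 → D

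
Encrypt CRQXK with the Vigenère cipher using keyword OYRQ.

Repeat the key across the message: OYRQO
C(2)+O(14): 16 → Q
R(17)+Y(24): 41≡15 → P
Q(16)+R(17): 33≡7 → H
X(23)+Q(16): 39≡13 → N
K(10)+O(14): 24 → Y

QPHNY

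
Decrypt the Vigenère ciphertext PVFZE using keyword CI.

NNDRC

Repeat the key across the ciphertext: CICIC
P(15)−C(2): 13 → N
V(21)−I(8): 13 → N
F(5)−C(2): 3 → D
Z(25)−I(8): 17 → R
E(4)−C(2): 2 → C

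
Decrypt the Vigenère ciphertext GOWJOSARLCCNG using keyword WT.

KVAQSZEYPJGUK

Repeat the key across the ciphertext: WTWTWTWTWTWTW
G(6)−W(22): -16≡10 → K
O(14)−T(19): -5≡21 → V
W(22)−W(22): 0 → A
J(9)−T(19): -10≡16 → Q
O(14)−W(22): -8≡18 → S
S(18)−T(19): -1≡25 → Z
A(0)−W(22): -22≡4 → E
R(17)−T(19): -2≡24 → Y
L(11)−W(22): -11≡15 → P
C(2)−T(19): -17≡9 → J
C(2)−W(22): -20≡6 → G
N(13)−T(19): -6≡20 → U
G(6)−W(22): -16≡10 → K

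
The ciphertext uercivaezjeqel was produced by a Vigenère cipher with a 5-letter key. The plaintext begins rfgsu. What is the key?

dzlko

Subtract each crib letter from the matching ciphertext letter (mod 26):
u(20)−r(17)=3 → d
e(4)−f(5)=-1≡25 → z
r(17)−g(6)=11 → l
c(2)−s(18)=-16≡10 → k
i(8)−u(20)=-12≡14 → o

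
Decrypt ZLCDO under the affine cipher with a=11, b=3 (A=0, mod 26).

The inverse of 11 mod 26 is 19, since 11·19=209≡1. Apply D(y)=19·(y−3) mod 26:
Z(25): 19·(25−3)=418≡2 → C
L(11): 19·(11−3)=152≡22 → W
C(2): 19·(2−3)=-19≡7 → H
D(3): 19·(3−3)=0 → A
O(14): 19·(14−3)=209≡1 → B

CWHAB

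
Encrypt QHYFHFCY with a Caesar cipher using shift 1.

RIZGIGDZ

Q(16): 16+1=17 → R
H(7): 7+1=8 → I
Y(24): 24+1=25 → Z
F(5): 5+1=6 → G
H(7): 7+1=8 → I
F(5): 5+1=6 → G
C(2): 2+1=3 → D
Y(24): 24+1=25 → Z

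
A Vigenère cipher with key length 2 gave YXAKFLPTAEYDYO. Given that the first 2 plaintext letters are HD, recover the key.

RU

Subtract each crib letter from the matching ciphertext letter (mod 26):
Y(24)−H(7)=17 → R
X(23)−D(3)=20 → U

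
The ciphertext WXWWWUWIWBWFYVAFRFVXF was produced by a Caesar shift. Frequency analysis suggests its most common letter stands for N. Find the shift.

9

The most frequent ciphertext letter is W (appears 7 times).
W is position 22; N is position 13.
Shift = 9.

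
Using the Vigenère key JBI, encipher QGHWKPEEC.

ZHPFLXNFK

Repeat the key across the message: JBIJBIJBI
Q(16)+J(9): 25 → Z
G(6)+B(1): 7 → H
H(7)+I(8): 15 → P
W(22)+J(9): 31≡5 → F
K(10)+B(1): 11 → L
P(15)+I(8): 23 → X
E(4)+J(9): 13 → N
E(4)+B(1): 5 → F
C(2)+I(8): 10 → K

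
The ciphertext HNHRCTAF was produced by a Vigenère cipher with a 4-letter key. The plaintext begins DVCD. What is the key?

Subtract each crib letter from the matching ciphertext letter (mod 26):
H(7)−D(3)=4 → E
N(13)−V(21)=-8≡18 → S
H(7)−C(2)=5 → F
R(17)−D(3)=14 → O

ESFO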